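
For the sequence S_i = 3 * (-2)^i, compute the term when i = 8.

S_8 = 3 * (-2)^8 = 3 * 256 = 768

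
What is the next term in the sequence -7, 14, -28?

Ratios: 14 / -7 = -2.0
This is a geometric sequence with common ratio r = -2.
Next term = -28 * -2 = 56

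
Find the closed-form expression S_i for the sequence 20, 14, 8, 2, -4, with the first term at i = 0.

Check differences: 14 - 20 = -6
8 - 14 = -6
Common difference d = -6.
First term a = 20.
Formula: S_i = 20 - 6*i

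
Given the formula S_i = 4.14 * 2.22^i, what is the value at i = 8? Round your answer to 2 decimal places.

S_8 = 4.14 * 2.22^8 ≈ 4.14 * 589.9617 ≈ 2442.44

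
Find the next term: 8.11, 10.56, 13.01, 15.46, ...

Differences: 10.56 - 8.11 = 2.45
This is an arithmetic sequence with common difference d = 2.45.
Next term = 15.46 + 2.45 = 17.91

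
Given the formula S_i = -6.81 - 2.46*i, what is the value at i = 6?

S_6 = -6.81 + -2.46*6 = -6.81 + -14.76 = -21.57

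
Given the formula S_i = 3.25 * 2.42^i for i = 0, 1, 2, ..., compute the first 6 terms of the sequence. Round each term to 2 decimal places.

This is a geometric sequence.
i=0: S_0 = 3.25 * 2.42^0 = 3.25
i=1: S_1 = 3.25 * 2.42^1 ≈ 7.87
i=2: S_2 = 3.25 * 2.42^2 ≈ 19.03
i=3: S_3 = 3.25 * 2.42^3 ≈ 46.06
i=4: S_4 = 3.25 * 2.42^4 ≈ 111.47
i=5: S_5 = 3.25 * 2.42^5 ≈ 269.75
The first 6 terms are: [3.25, 7.87, 19.03, 46.06, 111.47, 269.75]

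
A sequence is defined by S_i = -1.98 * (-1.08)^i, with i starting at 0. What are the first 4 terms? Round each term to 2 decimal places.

This is a geometric sequence.
i=0: S_0 = -1.98 * (-1.08)^0 = -1.98
i=1: S_1 = -1.98 * (-1.08)^1 ≈ 2.14
i=2: S_2 = -1.98 * (-1.08)^2 ≈ -2.31
i=3: S_3 = -1.98 * (-1.08)^3 ≈ 2.49
The first 4 terms are: [-1.98, 2.14, -2.31, 2.49]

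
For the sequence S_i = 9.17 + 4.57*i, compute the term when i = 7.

S_7 = 9.17 + 4.57*7 = 9.17 + 31.99 = 41.16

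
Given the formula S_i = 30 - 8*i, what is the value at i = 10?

S_10 = 30 + -8*10 = 30 + -80 = -50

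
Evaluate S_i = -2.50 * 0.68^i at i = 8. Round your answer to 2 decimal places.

S_8 = -2.5 * 0.68^8 ≈ -2.5 * 0.0457 ≈ -0.11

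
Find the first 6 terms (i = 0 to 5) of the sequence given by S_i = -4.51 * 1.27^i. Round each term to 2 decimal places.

This is a geometric sequence.
i=0: S_0 = -4.51 * 1.27^0 = -4.51
i=1: S_1 = -4.51 * 1.27^1 ≈ -5.73
i=2: S_2 = -4.51 * 1.27^2 ≈ -7.27
i=3: S_3 = -4.51 * 1.27^3 ≈ -9.24
i=4: S_4 = -4.51 * 1.27^4 ≈ -11.73
i=5: S_5 = -4.51 * 1.27^5 ≈ -14.9
The first 6 terms are: [-4.51, -5.73, -7.27, -9.24, -11.73, -14.9]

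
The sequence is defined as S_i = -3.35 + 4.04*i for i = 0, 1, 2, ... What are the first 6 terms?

This is an arithmetic sequence.
i=0: S_0 = -3.35 + 4.04*0 = -3.35
i=1: S_1 = -3.35 + 4.04*1 = 0.69
i=2: S_2 = -3.35 + 4.04*2 = 4.73
i=3: S_3 = -3.35 + 4.04*3 = 8.77
i=4: S_4 = -3.35 + 4.04*4 = 12.81
i=5: S_5 = -3.35 + 4.04*5 = 16.85
The first 6 terms are: [-3.35, 0.69, 4.73, 8.77, 12.81, 16.85]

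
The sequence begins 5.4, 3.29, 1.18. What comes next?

Differences: 3.29 - 5.4 = -2.11
This is an arithmetic sequence with common difference d = -2.11.
Next term = 1.18 + -2.11 = -0.93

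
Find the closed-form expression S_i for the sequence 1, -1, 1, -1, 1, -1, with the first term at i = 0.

Check ratios: -1 / 1 = -1.0
Common ratio r = -1.
First term a = 1.
Formula: S_i = 1 * (-1)^i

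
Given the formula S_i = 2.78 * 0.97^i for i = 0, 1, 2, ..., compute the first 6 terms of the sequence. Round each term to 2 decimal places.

This is a geometric sequence.
i=0: S_0 = 2.78 * 0.97^0 = 2.78
i=1: S_1 = 2.78 * 0.97^1 ≈ 2.7
i=2: S_2 = 2.78 * 0.97^2 ≈ 2.62
i=3: S_3 = 2.78 * 0.97^3 ≈ 2.54
i=4: S_4 = 2.78 * 0.97^4 ≈ 2.46
i=5: S_5 = 2.78 * 0.97^5 ≈ 2.39
The first 6 terms are: [2.78, 2.7, 2.62, 2.54, 2.46, 2.39]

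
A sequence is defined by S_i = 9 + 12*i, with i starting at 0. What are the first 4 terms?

This is an arithmetic sequence.
i=0: S_0 = 9 + 12*0 = 9
i=1: S_1 = 9 + 12*1 = 21
i=2: S_2 = 9 + 12*2 = 33
i=3: S_3 = 9 + 12*3 = 45
The first 4 terms are: [9, 21, 33, 45]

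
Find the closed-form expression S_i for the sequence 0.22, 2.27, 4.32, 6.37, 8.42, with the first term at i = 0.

Check differences: 2.27 - 0.22 = 2.05
4.32 - 2.27 = 2.05
Common difference d = 2.05.
First term a = 0.22.
Formula: S_i = 0.22 + 2.05*i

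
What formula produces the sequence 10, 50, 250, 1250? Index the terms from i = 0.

Check ratios: 50 / 10 = 5.0
Common ratio r = 5.
First term a = 10.
Formula: S_i = 10 * 5^i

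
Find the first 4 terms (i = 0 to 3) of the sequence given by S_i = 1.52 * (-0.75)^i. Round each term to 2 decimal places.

This is a geometric sequence.
i=0: S_0 = 1.52 * (-0.75)^0 = 1.52
i=1: S_1 = 1.52 * (-0.75)^1 = -1.14
i=2: S_2 = 1.52 * (-0.75)^2 ≈ 0.86
i=3: S_3 = 1.52 * (-0.75)^3 ≈ -0.64
The first 4 terms are: [1.52, -1.14, 0.86, -0.64]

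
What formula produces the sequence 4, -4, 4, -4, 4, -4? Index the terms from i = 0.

Check ratios: -4 / 4 = -1.0
Common ratio r = -1.
First term a = 4.
Formula: S_i = 4 * (-1)^i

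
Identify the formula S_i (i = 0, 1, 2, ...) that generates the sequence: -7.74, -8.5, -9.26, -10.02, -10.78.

Check differences: -8.5 - -7.74 = -0.76
-9.26 - -8.5 = -0.76
Common difference d = -0.76.
First term a = -7.74.
Formula: S_i = -7.74 - 0.76*i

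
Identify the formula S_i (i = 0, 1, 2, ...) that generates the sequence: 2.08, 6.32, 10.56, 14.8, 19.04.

Check differences: 6.32 - 2.08 = 4.24
10.56 - 6.32 = 4.24
Common difference d = 4.24.
First term a = 2.08.
Formula: S_i = 2.08 + 4.24*i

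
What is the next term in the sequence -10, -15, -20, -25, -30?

Differences: -15 - -10 = -5
This is an arithmetic sequence with common difference d = -5.
Next term = -30 + -5 = -35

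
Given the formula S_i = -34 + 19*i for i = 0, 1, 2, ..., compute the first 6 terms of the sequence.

This is an arithmetic sequence.
i=0: S_0 = -34 + 19*0 = -34
i=1: S_1 = -34 + 19*1 = -15
i=2: S_2 = -34 + 19*2 = 4
i=3: S_3 = -34 + 19*3 = 23
i=4: S_4 = -34 + 19*4 = 42
i=5: S_5 = -34 + 19*5 = 61
The first 6 terms are: [-34, -15, 4, 23, 42, 61]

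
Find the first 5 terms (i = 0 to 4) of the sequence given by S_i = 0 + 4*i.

This is an arithmetic sequence.
i=0: S_0 = 0 + 4*0 = 0
i=1: S_1 = 0 + 4*1 = 4
i=2: S_2 = 0 + 4*2 = 8
i=3: S_3 = 0 + 4*3 = 12
i=4: S_4 = 0 + 4*4 = 16
The first 5 terms are: [0, 4, 8, 12, 16]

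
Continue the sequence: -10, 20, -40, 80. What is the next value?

Ratios: 20 / -10 = -2.0
This is a geometric sequence with common ratio r = -2.
Next term = 80 * -2 = -160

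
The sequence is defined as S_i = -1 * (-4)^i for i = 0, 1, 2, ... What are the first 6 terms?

This is a geometric sequence.
i=0: S_0 = -1 * (-4)^0 = -1
i=1: S_1 = -1 * (-4)^1 = 4
i=2: S_2 = -1 * (-4)^2 = -16
i=3: S_3 = -1 * (-4)^3 = 64
i=4: S_4 = -1 * (-4)^4 = -256
i=5: S_5 = -1 * (-4)^5 = 1024
The first 6 terms are: [-1, 4, -16, 64, -256, 1024]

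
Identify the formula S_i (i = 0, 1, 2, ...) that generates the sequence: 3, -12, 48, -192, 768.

Check ratios: -12 / 3 = -4.0
Common ratio r = -4.
First term a = 3.
Formula: S_i = 3 * (-4)^i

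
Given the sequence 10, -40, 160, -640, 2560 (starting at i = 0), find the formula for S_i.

Check ratios: -40 / 10 = -4.0
Common ratio r = -4.
First term a = 10.
Formula: S_i = 10 * (-4)^i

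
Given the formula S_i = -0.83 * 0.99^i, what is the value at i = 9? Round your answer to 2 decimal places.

S_9 = -0.83 * 0.99^9 ≈ -0.83 * 0.9135 ≈ -0.76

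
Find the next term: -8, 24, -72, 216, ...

Ratios: 24 / -8 = -3.0
This is a geometric sequence with common ratio r = -3.
Next term = 216 * -3 = -648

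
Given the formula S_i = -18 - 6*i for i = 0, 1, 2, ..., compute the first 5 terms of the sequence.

This is an arithmetic sequence.
i=0: S_0 = -18 + -6*0 = -18
i=1: S_1 = -18 + -6*1 = -24
i=2: S_2 = -18 + -6*2 = -30
i=3: S_3 = -18 + -6*3 = -36
i=4: S_4 = -18 + -6*4 = -42
The first 5 terms are: [-18, -24, -30, -36, -42]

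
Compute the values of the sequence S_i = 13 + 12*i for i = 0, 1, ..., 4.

This is an arithmetic sequence.
i=0: S_0 = 13 + 12*0 = 13
i=1: S_1 = 13 + 12*1 = 25
i=2: S_2 = 13 + 12*2 = 37
i=3: S_3 = 13 + 12*3 = 49
i=4: S_4 = 13 + 12*4 = 61
The first 5 terms are: [13, 25, 37, 49, 61]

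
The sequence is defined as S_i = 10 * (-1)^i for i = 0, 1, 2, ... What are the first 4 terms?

This is a geometric sequence.
i=0: S_0 = 10 * (-1)^0 = 10
i=1: S_1 = 10 * (-1)^1 = -10
i=2: S_2 = 10 * (-1)^2 = 10
i=3: S_3 = 10 * (-1)^3 = -10
The first 4 terms are: [10, -10, 10, -10]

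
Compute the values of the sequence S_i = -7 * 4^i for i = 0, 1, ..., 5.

This is a geometric sequence.
i=0: S_0 = -7 * 4^0 = -7
i=1: S_1 = -7 * 4^1 = -28
i=2: S_2 = -7 * 4^2 = -112
i=3: S_3 = -7 * 4^3 = -448
i=4: S_4 = -7 * 4^4 = -1792
i=5: S_5 = -7 * 4^5 = -7168
The first 6 terms are: [-7, -28, -112, -448, -1792, -7168]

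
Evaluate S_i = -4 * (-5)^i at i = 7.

S_7 = -4 * (-5)^7 = -4 * -78125 = 312500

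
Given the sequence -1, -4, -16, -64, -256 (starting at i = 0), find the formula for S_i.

Check ratios: -4 / -1 = 4.0
Common ratio r = 4.
First term a = -1.
Formula: S_i = -1 * 4^i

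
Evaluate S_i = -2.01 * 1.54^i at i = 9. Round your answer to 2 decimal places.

S_9 = -2.01 * 1.54^9 ≈ -2.01 * 48.7177 ≈ -97.92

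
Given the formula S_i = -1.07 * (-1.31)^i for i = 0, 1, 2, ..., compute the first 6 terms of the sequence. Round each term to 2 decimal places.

This is a geometric sequence.
i=0: S_0 = -1.07 * (-1.31)^0 = -1.07
i=1: S_1 = -1.07 * (-1.31)^1 ≈ 1.4
i=2: S_2 = -1.07 * (-1.31)^2 ≈ -1.84
i=3: S_3 = -1.07 * (-1.31)^3 ≈ 2.41
i=4: S_4 = -1.07 * (-1.31)^4 ≈ -3.15
i=5: S_5 = -1.07 * (-1.31)^5 ≈ 4.13
The first 6 terms are: [-1.07, 1.4, -1.84, 2.41, -3.15, 4.13]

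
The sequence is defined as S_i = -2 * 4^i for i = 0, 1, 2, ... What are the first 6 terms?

This is a geometric sequence.
i=0: S_0 = -2 * 4^0 = -2
i=1: S_1 = -2 * 4^1 = -8
i=2: S_2 = -2 * 4^2 = -32
i=3: S_3 = -2 * 4^3 = -128
i=4: S_4 = -2 * 4^4 = -512
i=5: S_5 = -2 * 4^5 = -2048
The first 6 terms are: [-2, -8, -32, -128, -512, -2048]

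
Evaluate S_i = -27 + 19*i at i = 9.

S_9 = -27 + 19*9 = -27 + 171 = 144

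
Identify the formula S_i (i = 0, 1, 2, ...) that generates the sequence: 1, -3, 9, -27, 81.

Check ratios: -3 / 1 = -3.0
Common ratio r = -3.
First term a = 1.
Formula: S_i = 1 * (-3)^i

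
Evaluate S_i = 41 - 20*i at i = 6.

S_6 = 41 + -20*6 = 41 + -120 = -79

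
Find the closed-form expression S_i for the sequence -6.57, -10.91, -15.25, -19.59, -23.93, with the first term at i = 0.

Check differences: -10.91 - -6.57 = -4.34
-15.25 - -10.91 = -4.34
Common difference d = -4.34.
First term a = -6.57.
Formula: S_i = -6.57 - 4.34*i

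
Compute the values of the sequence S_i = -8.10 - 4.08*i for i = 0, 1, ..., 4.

This is an arithmetic sequence.
i=0: S_0 = -8.1 + -4.08*0 = -8.1
i=1: S_1 = -8.1 + -4.08*1 = -12.18
i=2: S_2 = -8.1 + -4.08*2 = -16.26
i=3: S_3 = -8.1 + -4.08*3 = -20.34
i=4: S_4 = -8.1 + -4.08*4 = -24.42
The first 5 terms are: [-8.1, -12.18, -16.26, -20.34, -24.42]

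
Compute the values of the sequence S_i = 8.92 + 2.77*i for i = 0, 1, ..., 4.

This is an arithmetic sequence.
i=0: S_0 = 8.92 + 2.77*0 = 8.92
i=1: S_1 = 8.92 + 2.77*1 = 11.69
i=2: S_2 = 8.92 + 2.77*2 = 14.46
i=3: S_3 = 8.92 + 2.77*3 = 17.23
i=4: S_4 = 8.92 + 2.77*4 = 20.0
The first 5 terms are: [8.92, 11.69, 14.46, 17.23, 20.0]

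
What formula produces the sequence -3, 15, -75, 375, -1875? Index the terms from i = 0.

Check ratios: 15 / -3 = -5.0
Common ratio r = -5.
First term a = -3.
Formula: S_i = -3 * (-5)^i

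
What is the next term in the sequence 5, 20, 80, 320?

Ratios: 20 / 5 = 4.0
This is a geometric sequence with common ratio r = 4.
Next term = 320 * 4 = 1280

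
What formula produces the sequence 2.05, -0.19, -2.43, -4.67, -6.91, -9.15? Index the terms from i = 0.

Check differences: -0.19 - 2.05 = -2.24
-2.43 - -0.19 = -2.24
Common difference d = -2.24.
First term a = 2.05.
Formula: S_i = 2.05 - 2.24*i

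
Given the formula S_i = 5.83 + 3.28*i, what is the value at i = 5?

S_5 = 5.83 + 3.28*5 = 5.83 + 16.4 = 22.23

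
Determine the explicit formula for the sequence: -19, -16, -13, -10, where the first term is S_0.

Check differences: -16 - -19 = 3
-13 - -16 = 3
Common difference d = 3.
First term a = -19.
Formula: S_i = -19 + 3*i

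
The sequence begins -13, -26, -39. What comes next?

Differences: -26 - -13 = -13
This is an arithmetic sequence with common difference d = -13.
Next term = -39 + -13 = -52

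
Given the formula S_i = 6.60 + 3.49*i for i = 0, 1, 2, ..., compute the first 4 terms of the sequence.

This is an arithmetic sequence.
i=0: S_0 = 6.6 + 3.49*0 = 6.6
i=1: S_1 = 6.6 + 3.49*1 = 10.09
i=2: S_2 = 6.6 + 3.49*2 = 13.58
i=3: S_3 = 6.6 + 3.49*3 = 17.07
The first 4 terms are: [6.6, 10.09, 13.58, 17.07]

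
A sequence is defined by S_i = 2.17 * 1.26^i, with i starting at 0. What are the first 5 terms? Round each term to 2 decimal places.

This is a geometric sequence.
i=0: S_0 = 2.17 * 1.26^0 = 2.17
i=1: S_1 = 2.17 * 1.26^1 ≈ 2.73
i=2: S_2 = 2.17 * 1.26^2 ≈ 3.45
i=3: S_3 = 2.17 * 1.26^3 ≈ 4.34
i=4: S_4 = 2.17 * 1.26^4 ≈ 5.47
The first 5 terms are: [2.17, 2.73, 3.45, 4.34, 5.47]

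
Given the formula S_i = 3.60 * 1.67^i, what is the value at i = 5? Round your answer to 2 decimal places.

S_5 = 3.6 * 1.67^5 ≈ 3.6 * 12.9892 ≈ 46.76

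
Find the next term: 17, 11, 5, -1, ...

Differences: 11 - 17 = -6
This is an arithmetic sequence with common difference d = -6.
Next term = -1 + -6 = -7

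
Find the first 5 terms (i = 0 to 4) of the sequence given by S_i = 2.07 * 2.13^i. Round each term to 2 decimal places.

This is a geometric sequence.
i=0: S_0 = 2.07 * 2.13^0 = 2.07
i=1: S_1 = 2.07 * 2.13^1 ≈ 4.41
i=2: S_2 = 2.07 * 2.13^2 ≈ 9.39
i=3: S_3 = 2.07 * 2.13^3 ≈ 20.0
i=4: S_4 = 2.07 * 2.13^4 ≈ 42.61
The first 5 terms are: [2.07, 4.41, 9.39, 20.0, 42.61]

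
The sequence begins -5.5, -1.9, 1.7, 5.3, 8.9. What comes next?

Differences: -1.9 - -5.5 = 3.6
This is an arithmetic sequence with common difference d = 3.6.
Next term = 8.9 + 3.6 = 12.5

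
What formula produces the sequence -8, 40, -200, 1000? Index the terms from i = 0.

Check ratios: 40 / -8 = -5.0
Common ratio r = -5.
First term a = -8.
Formula: S_i = -8 * (-5)^i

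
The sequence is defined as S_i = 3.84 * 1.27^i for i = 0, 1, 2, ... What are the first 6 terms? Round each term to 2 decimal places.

This is a geometric sequence.
i=0: S_0 = 3.84 * 1.27^0 = 3.84
i=1: S_1 = 3.84 * 1.27^1 ≈ 4.88
i=2: S_2 = 3.84 * 1.27^2 ≈ 6.19
i=3: S_3 = 3.84 * 1.27^3 ≈ 7.87
i=4: S_4 = 3.84 * 1.27^4 ≈ 9.99
i=5: S_5 = 3.84 * 1.27^5 ≈ 12.69
The first 6 terms are: [3.84, 4.88, 6.19, 7.87, 9.99, 12.69]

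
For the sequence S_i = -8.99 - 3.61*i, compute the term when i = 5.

S_5 = -8.99 + -3.61*5 = -8.99 + -18.05 = -27.04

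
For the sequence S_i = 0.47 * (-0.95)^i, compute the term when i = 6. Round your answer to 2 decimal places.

S_6 = 0.47 * (-0.95)^6 ≈ 0.47 * 0.7351 ≈ 0.35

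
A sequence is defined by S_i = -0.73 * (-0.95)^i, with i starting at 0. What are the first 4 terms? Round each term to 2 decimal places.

This is a geometric sequence.
i=0: S_0 = -0.73 * (-0.95)^0 = -0.73
i=1: S_1 = -0.73 * (-0.95)^1 ≈ 0.69
i=2: S_2 = -0.73 * (-0.95)^2 ≈ -0.66
i=3: S_3 = -0.73 * (-0.95)^3 ≈ 0.63
The first 4 terms are: [-0.73, 0.69, -0.66, 0.63]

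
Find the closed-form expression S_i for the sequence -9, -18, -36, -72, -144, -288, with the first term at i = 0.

Check ratios: -18 / -9 = 2.0
Common ratio r = 2.
First term a = -9.
Formula: S_i = -9 * 2^i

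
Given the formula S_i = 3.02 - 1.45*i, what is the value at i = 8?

S_8 = 3.02 + -1.45*8 = 3.02 + -11.6 = -8.58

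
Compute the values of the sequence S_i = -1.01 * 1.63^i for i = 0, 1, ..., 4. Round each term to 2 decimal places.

This is a geometric sequence.
i=0: S_0 = -1.01 * 1.63^0 = -1.01
i=1: S_1 = -1.01 * 1.63^1 ≈ -1.65
i=2: S_2 = -1.01 * 1.63^2 ≈ -2.68
i=3: S_3 = -1.01 * 1.63^3 ≈ -4.37
i=4: S_4 = -1.01 * 1.63^4 ≈ -7.13
The first 5 terms are: [-1.01, -1.65, -2.68, -4.37, -7.13]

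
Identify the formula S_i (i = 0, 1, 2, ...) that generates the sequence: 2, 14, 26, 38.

Check differences: 14 - 2 = 12
26 - 14 = 12
Common difference d = 12.
First term a = 2.
Formula: S_i = 2 + 12*i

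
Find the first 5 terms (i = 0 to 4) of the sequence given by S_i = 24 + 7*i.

This is an arithmetic sequence.
i=0: S_0 = 24 + 7*0 = 24
i=1: S_1 = 24 + 7*1 = 31
i=2: S_2 = 24 + 7*2 = 38
i=3: S_3 = 24 + 7*3 = 45
i=4: S_4 = 24 + 7*4 = 52
The first 5 terms are: [24, 31, 38, 45, 52]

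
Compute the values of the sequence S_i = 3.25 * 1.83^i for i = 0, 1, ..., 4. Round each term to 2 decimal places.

This is a geometric sequence.
i=0: S_0 = 3.25 * 1.83^0 = 3.25
i=1: S_1 = 3.25 * 1.83^1 ≈ 5.95
i=2: S_2 = 3.25 * 1.83^2 ≈ 10.88
i=3: S_3 = 3.25 * 1.83^3 ≈ 19.92
i=4: S_4 = 3.25 * 1.83^4 ≈ 36.45
The first 5 terms are: [3.25, 5.95, 10.88, 19.92, 36.45]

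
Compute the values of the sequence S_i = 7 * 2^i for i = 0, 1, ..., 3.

This is a geometric sequence.
i=0: S_0 = 7 * 2^0 = 7
i=1: S_1 = 7 * 2^1 = 14
i=2: S_2 = 7 * 2^2 = 28
i=3: S_3 = 7 * 2^3 = 56
The first 4 terms are: [7, 14, 28, 56]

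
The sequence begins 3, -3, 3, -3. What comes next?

Ratios: -3 / 3 = -1.0
This is a geometric sequence with common ratio r = -1.
Next term = -3 * -1 = 3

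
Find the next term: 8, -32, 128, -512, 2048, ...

Ratios: -32 / 8 = -4.0
This is a geometric sequence with common ratio r = -4.
Next term = 2048 * -4 = -8192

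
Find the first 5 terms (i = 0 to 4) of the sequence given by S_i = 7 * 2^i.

This is a geometric sequence.
i=0: S_0 = 7 * 2^0 = 7
i=1: S_1 = 7 * 2^1 = 14
i=2: S_2 = 7 * 2^2 = 28
i=3: S_3 = 7 * 2^3 = 56
i=4: S_4 = 7 * 2^4 = 112
The first 5 terms are: [7, 14, 28, 56, 112]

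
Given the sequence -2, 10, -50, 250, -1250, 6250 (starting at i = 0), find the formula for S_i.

Check ratios: 10 / -2 = -5.0
Common ratio r = -5.
First term a = -2.
Formula: S_i = -2 * (-5)^i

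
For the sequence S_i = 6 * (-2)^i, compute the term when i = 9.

S_9 = 6 * (-2)^9 = 6 * -512 = -3072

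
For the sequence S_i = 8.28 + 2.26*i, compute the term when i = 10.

S_10 = 8.28 + 2.26*10 = 8.28 + 22.6 = 30.88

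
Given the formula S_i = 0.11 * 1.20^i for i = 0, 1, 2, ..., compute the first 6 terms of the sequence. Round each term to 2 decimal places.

This is a geometric sequence.
i=0: S_0 = 0.11 * 1.2^0 = 0.11
i=1: S_1 = 0.11 * 1.2^1 ≈ 0.13
i=2: S_2 = 0.11 * 1.2^2 ≈ 0.16
i=3: S_3 = 0.11 * 1.2^3 ≈ 0.19
i=4: S_4 = 0.11 * 1.2^4 ≈ 0.23
i=5: S_5 = 0.11 * 1.2^5 ≈ 0.27
The first 6 terms are: [0.11, 0.13, 0.16, 0.19, 0.23, 0.27]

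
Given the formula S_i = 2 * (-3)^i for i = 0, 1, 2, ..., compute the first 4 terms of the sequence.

This is a geometric sequence.
i=0: S_0 = 2 * (-3)^0 = 2
i=1: S_1 = 2 * (-3)^1 = -6
i=2: S_2 = 2 * (-3)^2 = 18
i=3: S_3 = 2 * (-3)^3 = -54
The first 4 terms are: [2, -6, 18, -54]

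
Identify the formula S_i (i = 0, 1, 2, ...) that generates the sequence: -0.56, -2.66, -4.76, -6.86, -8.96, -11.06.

Check differences: -2.66 - -0.56 = -2.1
-4.76 - -2.66 = -2.1
Common difference d = -2.1.
First term a = -0.56.
Formula: S_i = -0.56 - 2.10*i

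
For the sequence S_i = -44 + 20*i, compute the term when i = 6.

S_6 = -44 + 20*6 = -44 + 120 = 76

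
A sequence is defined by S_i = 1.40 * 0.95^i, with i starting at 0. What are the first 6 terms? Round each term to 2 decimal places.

This is a geometric sequence.
i=0: S_0 = 1.4 * 0.95^0 = 1.4
i=1: S_1 = 1.4 * 0.95^1 = 1.33
i=2: S_2 = 1.4 * 0.95^2 ≈ 1.26
i=3: S_3 = 1.4 * 0.95^3 ≈ 1.2
i=4: S_4 = 1.4 * 0.95^4 ≈ 1.14
i=5: S_5 = 1.4 * 0.95^5 ≈ 1.08
The first 6 terms are: [1.4, 1.33, 1.26, 1.2, 1.14, 1.08]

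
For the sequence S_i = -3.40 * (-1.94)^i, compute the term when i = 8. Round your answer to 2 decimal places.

S_8 = -3.4 * (-1.94)^8 ≈ -3.4 * 200.6383 ≈ -682.17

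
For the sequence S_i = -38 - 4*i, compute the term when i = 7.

S_7 = -38 + -4*7 = -38 + -28 = -66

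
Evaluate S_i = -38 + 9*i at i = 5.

S_5 = -38 + 9*5 = -38 + 45 = 7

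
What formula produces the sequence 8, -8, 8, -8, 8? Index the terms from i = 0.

Check ratios: -8 / 8 = -1.0
Common ratio r = -1.
First term a = 8.
Formula: S_i = 8 * (-1)^i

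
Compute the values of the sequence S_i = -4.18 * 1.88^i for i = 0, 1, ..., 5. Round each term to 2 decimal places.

This is a geometric sequence.
i=0: S_0 = -4.18 * 1.88^0 = -4.18
i=1: S_1 = -4.18 * 1.88^1 ≈ -7.86
i=2: S_2 = -4.18 * 1.88^2 ≈ -14.77
i=3: S_3 = -4.18 * 1.88^3 ≈ -27.77
i=4: S_4 = -4.18 * 1.88^4 ≈ -52.22
i=5: S_5 = -4.18 * 1.88^5 ≈ -98.17
The first 6 terms are: [-4.18, -7.86, -14.77, -27.77, -52.22, -98.17]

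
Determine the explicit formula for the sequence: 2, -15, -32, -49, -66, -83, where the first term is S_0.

Check differences: -15 - 2 = -17
-32 - -15 = -17
Common difference d = -17.
First term a = 2.
Formula: S_i = 2 - 17*i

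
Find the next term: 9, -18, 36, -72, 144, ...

Ratios: -18 / 9 = -2.0
This is a geometric sequence with common ratio r = -2.
Next term = 144 * -2 = -288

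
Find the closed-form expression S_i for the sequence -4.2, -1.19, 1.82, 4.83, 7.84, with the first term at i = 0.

Check differences: -1.19 - -4.2 = 3.01
1.82 - -1.19 = 3.01
Common difference d = 3.01.
First term a = -4.2.
Formula: S_i = -4.20 + 3.01*i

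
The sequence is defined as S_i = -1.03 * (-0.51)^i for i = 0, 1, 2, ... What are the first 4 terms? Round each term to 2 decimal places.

This is a geometric sequence.
i=0: S_0 = -1.03 * (-0.51)^0 = -1.03
i=1: S_1 = -1.03 * (-0.51)^1 ≈ 0.53
i=2: S_2 = -1.03 * (-0.51)^2 ≈ -0.27
i=3: S_3 = -1.03 * (-0.51)^3 ≈ 0.14
The first 4 terms are: [-1.03, 0.53, -0.27, 0.14]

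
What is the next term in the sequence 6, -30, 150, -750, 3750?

Ratios: -30 / 6 = -5.0
This is a geometric sequence with common ratio r = -5.
Next term = 3750 * -5 = -18750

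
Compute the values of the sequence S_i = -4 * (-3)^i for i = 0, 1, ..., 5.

This is a geometric sequence.
i=0: S_0 = -4 * (-3)^0 = -4
i=1: S_1 = -4 * (-3)^1 = 12
i=2: S_2 = -4 * (-3)^2 = -36
i=3: S_3 = -4 * (-3)^3 = 108
i=4: S_4 = -4 * (-3)^4 = -324
i=5: S_5 = -4 * (-3)^5 = 972
The first 6 terms are: [-4, 12, -36, 108, -324, 972]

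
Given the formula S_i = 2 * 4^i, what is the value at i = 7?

S_7 = 2 * 4^7 = 2 * 16384 = 32768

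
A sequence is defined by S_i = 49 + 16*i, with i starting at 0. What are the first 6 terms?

This is an arithmetic sequence.
i=0: S_0 = 49 + 16*0 = 49
i=1: S_1 = 49 + 16*1 = 65
i=2: S_2 = 49 + 16*2 = 81
i=3: S_3 = 49 + 16*3 = 97
i=4: S_4 = 49 + 16*4 = 113
i=5: S_5 = 49 + 16*5 = 129
The first 6 terms are: [49, 65, 81, 97, 113, 129]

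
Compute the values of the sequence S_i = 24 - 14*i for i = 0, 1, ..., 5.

This is an arithmetic sequence.
i=0: S_0 = 24 + -14*0 = 24
i=1: S_1 = 24 + -14*1 = 10
i=2: S_2 = 24 + -14*2 = -4
i=3: S_3 = 24 + -14*3 = -18
i=4: S_4 = 24 + -14*4 = -32
i=5: S_5 = 24 + -14*5 = -46
The first 6 terms are: [24, 10, -4, -18, -32, -46]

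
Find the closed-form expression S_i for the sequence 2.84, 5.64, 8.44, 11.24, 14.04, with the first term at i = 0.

Check differences: 5.64 - 2.84 = 2.8
8.44 - 5.64 = 2.8
Common difference d = 2.8.
First term a = 2.84.
Formula: S_i = 2.84 + 2.80*i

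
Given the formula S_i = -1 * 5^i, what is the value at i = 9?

S_9 = -1 * 5^9 = -1 * 1953125 = -1953125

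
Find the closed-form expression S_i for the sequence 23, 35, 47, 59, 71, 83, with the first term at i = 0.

Check differences: 35 - 23 = 12
47 - 35 = 12
Common difference d = 12.
First term a = 23.
Formula: S_i = 23 + 12*i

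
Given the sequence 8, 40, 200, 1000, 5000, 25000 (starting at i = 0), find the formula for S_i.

Check ratios: 40 / 8 = 5.0
Common ratio r = 5.
First term a = 8.
Formula: S_i = 8 * 5^i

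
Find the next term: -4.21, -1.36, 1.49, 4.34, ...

Differences: -1.36 - -4.21 = 2.85
This is an arithmetic sequence with common difference d = 2.85.
Next term = 4.34 + 2.85 = 7.19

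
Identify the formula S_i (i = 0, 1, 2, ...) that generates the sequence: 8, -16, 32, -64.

Check ratios: -16 / 8 = -2.0
Common ratio r = -2.
First term a = 8.
Formula: S_i = 8 * (-2)^i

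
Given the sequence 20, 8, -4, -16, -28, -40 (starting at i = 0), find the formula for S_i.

Check differences: 8 - 20 = -12
-4 - 8 = -12
Common difference d = -12.
First term a = 20.
Formula: S_i = 20 - 12*i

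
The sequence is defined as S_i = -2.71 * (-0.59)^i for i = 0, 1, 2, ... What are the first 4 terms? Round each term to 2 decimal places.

This is a geometric sequence.
i=0: S_0 = -2.71 * (-0.59)^0 = -2.71
i=1: S_1 = -2.71 * (-0.59)^1 ≈ 1.6
i=2: S_2 = -2.71 * (-0.59)^2 ≈ -0.94
i=3: S_3 = -2.71 * (-0.59)^3 ≈ 0.56
The first 4 terms are: [-2.71, 1.6, -0.94, 0.56]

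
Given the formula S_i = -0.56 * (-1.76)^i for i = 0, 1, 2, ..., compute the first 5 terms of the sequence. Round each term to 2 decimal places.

This is a geometric sequence.
i=0: S_0 = -0.56 * (-1.76)^0 = -0.56
i=1: S_1 = -0.56 * (-1.76)^1 ≈ 0.99
i=2: S_2 = -0.56 * (-1.76)^2 ≈ -1.73
i=3: S_3 = -0.56 * (-1.76)^3 ≈ 3.05
i=4: S_4 = -0.56 * (-1.76)^4 ≈ -5.37
The first 5 terms are: [-0.56, 0.99, -1.73, 3.05, -5.37]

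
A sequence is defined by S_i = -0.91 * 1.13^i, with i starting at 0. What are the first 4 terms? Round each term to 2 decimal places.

This is a geometric sequence.
i=0: S_0 = -0.91 * 1.13^0 = -0.91
i=1: S_1 = -0.91 * 1.13^1 ≈ -1.03
i=2: S_2 = -0.91 * 1.13^2 ≈ -1.16
i=3: S_3 = -0.91 * 1.13^3 ≈ -1.31
The first 4 terms are: [-0.91, -1.03, -1.16, -1.31]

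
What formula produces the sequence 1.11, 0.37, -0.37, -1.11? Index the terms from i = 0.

Check differences: 0.37 - 1.11 = -0.74
-0.37 - 0.37 = -0.74
Common difference d = -0.74.
First term a = 1.11.
Formula: S_i = 1.11 - 0.74*i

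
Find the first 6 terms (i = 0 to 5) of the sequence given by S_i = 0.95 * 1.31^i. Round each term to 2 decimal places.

This is a geometric sequence.
i=0: S_0 = 0.95 * 1.31^0 = 0.95
i=1: S_1 = 0.95 * 1.31^1 ≈ 1.24
i=2: S_2 = 0.95 * 1.31^2 ≈ 1.63
i=3: S_3 = 0.95 * 1.31^3 ≈ 2.14
i=4: S_4 = 0.95 * 1.31^4 ≈ 2.8
i=5: S_5 = 0.95 * 1.31^5 ≈ 3.67
The first 6 terms are: [0.95, 1.24, 1.63, 2.14, 2.8, 3.67]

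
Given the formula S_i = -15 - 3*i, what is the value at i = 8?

S_8 = -15 + -3*8 = -15 + -24 = -39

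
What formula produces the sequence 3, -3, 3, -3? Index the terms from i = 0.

Check ratios: -3 / 3 = -1.0
Common ratio r = -1.
First term a = 3.
Formula: S_i = 3 * (-1)^i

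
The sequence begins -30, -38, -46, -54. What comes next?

Differences: -38 - -30 = -8
This is an arithmetic sequence with common difference d = -8.
Next term = -54 + -8 = -62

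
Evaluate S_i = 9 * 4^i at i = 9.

S_9 = 9 * 4^9 = 9 * 262144 = 2359296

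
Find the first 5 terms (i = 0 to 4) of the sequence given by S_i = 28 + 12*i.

This is an arithmetic sequence.
i=0: S_0 = 28 + 12*0 = 28
i=1: S_1 = 28 + 12*1 = 40
i=2: S_2 = 28 + 12*2 = 52
i=3: S_3 = 28 + 12*3 = 64
i=4: S_4 = 28 + 12*4 = 76
The first 5 terms are: [28, 40, 52, 64, 76]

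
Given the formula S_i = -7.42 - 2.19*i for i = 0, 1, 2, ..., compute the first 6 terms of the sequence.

This is an arithmetic sequence.
i=0: S_0 = -7.42 + -2.19*0 = -7.42
i=1: S_1 = -7.42 + -2.19*1 = -9.61
i=2: S_2 = -7.42 + -2.19*2 = -11.8
i=3: S_3 = -7.42 + -2.19*3 = -13.99
i=4: S_4 = -7.42 + -2.19*4 = -16.18
i=5: S_5 = -7.42 + -2.19*5 = -18.37
The first 6 terms are: [-7.42, -9.61, -11.8, -13.99, -16.18, -18.37]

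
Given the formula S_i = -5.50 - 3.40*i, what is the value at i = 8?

S_8 = -5.5 + -3.4*8 = -5.5 + -27.2 = -32.7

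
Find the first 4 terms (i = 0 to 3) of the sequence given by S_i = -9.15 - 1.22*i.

This is an arithmetic sequence.
i=0: S_0 = -9.15 + -1.22*0 = -9.15
i=1: S_1 = -9.15 + -1.22*1 = -10.37
i=2: S_2 = -9.15 + -1.22*2 = -11.59
i=3: S_3 = -9.15 + -1.22*3 = -12.81
The first 4 terms are: [-9.15, -10.37, -11.59, -12.81]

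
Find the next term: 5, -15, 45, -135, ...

Ratios: -15 / 5 = -3.0
This is a geometric sequence with common ratio r = -3.
Next term = -135 * -3 = 405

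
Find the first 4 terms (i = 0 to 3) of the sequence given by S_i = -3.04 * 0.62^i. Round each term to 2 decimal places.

This is a geometric sequence.
i=0: S_0 = -3.04 * 0.62^0 = -3.04
i=1: S_1 = -3.04 * 0.62^1 ≈ -1.88
i=2: S_2 = -3.04 * 0.62^2 ≈ -1.17
i=3: S_3 = -3.04 * 0.62^3 ≈ -0.72
The first 4 terms are: [-3.04, -1.88, -1.17, -0.72]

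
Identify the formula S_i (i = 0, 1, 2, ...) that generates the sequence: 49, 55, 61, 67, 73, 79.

Check differences: 55 - 49 = 6
61 - 55 = 6
Common difference d = 6.
First term a = 49.
Formula: S_i = 49 + 6*i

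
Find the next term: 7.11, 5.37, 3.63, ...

Differences: 5.37 - 7.11 = -1.74
This is an arithmetic sequence with common difference d = -1.74.
Next term = 3.63 + -1.74 = 1.89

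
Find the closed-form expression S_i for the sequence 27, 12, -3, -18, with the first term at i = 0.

Check differences: 12 - 27 = -15
-3 - 12 = -15
Common difference d = -15.
First term a = 27.
Formula: S_i = 27 - 15*i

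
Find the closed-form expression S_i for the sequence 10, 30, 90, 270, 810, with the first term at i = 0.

Check ratios: 30 / 10 = 3.0
Common ratio r = 3.
First term a = 10.
Formula: S_i = 10 * 3^i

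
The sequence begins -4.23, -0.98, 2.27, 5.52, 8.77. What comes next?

Differences: -0.98 - -4.23 = 3.25
This is an arithmetic sequence with common difference d = 3.25.
Next term = 8.77 + 3.25 = 12.02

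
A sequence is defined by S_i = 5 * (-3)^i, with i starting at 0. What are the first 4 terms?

This is a geometric sequence.
i=0: S_0 = 5 * (-3)^0 = 5
i=1: S_1 = 5 * (-3)^1 = -15
i=2: S_2 = 5 * (-3)^2 = 45
i=3: S_3 = 5 * (-3)^3 = -135
The first 4 terms are: [5, -15, 45, -135]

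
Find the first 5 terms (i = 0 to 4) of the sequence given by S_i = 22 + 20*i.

This is an arithmetic sequence.
i=0: S_0 = 22 + 20*0 = 22
i=1: S_1 = 22 + 20*1 = 42
i=2: S_2 = 22 + 20*2 = 62
i=3: S_3 = 22 + 20*3 = 82
i=4: S_4 = 22 + 20*4 = 102
The first 5 terms are: [22, 42, 62, 82, 102]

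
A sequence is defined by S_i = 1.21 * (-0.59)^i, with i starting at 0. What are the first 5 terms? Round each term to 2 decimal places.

This is a geometric sequence.
i=0: S_0 = 1.21 * (-0.59)^0 = 1.21
i=1: S_1 = 1.21 * (-0.59)^1 ≈ -0.71
i=2: S_2 = 1.21 * (-0.59)^2 ≈ 0.42
i=3: S_3 = 1.21 * (-0.59)^3 ≈ -0.25
i=4: S_4 = 1.21 * (-0.59)^4 ≈ 0.15
The first 5 terms are: [1.21, -0.71, 0.42, -0.25, 0.15]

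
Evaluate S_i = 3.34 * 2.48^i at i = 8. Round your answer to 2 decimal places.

S_8 = 3.34 * 2.48^8 ≈ 3.34 * 1430.9137 ≈ 4779.25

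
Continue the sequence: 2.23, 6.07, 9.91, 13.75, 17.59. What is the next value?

Differences: 6.07 - 2.23 = 3.84
This is an arithmetic sequence with common difference d = 3.84.
Next term = 17.59 + 3.84 = 21.43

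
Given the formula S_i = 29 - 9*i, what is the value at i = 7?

S_7 = 29 + -9*7 = 29 + -63 = -34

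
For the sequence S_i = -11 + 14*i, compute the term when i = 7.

S_7 = -11 + 14*7 = -11 + 98 = 87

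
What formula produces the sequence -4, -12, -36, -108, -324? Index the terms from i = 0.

Check ratios: -12 / -4 = 3.0
Common ratio r = 3.
First term a = -4.
Formula: S_i = -4 * 3^i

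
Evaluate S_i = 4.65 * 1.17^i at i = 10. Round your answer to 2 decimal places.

S_10 = 4.65 * 1.17^10 ≈ 4.65 * 4.8068 ≈ 22.35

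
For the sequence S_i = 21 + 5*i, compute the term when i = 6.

S_6 = 21 + 5*6 = 21 + 30 = 51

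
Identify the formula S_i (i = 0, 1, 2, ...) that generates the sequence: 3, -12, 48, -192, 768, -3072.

Check ratios: -12 / 3 = -4.0
Common ratio r = -4.
First term a = 3.
Formula: S_i = 3 * (-4)^i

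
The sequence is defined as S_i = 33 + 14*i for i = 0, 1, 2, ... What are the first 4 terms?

This is an arithmetic sequence.
i=0: S_0 = 33 + 14*0 = 33
i=1: S_1 = 33 + 14*1 = 47
i=2: S_2 = 33 + 14*2 = 61
i=3: S_3 = 33 + 14*3 = 75
The first 4 terms are: [33, 47, 61, 75]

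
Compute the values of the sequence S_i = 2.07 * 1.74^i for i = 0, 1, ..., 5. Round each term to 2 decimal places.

This is a geometric sequence.
i=0: S_0 = 2.07 * 1.74^0 = 2.07
i=1: S_1 = 2.07 * 1.74^1 ≈ 3.6
i=2: S_2 = 2.07 * 1.74^2 ≈ 6.27
i=3: S_3 = 2.07 * 1.74^3 ≈ 10.9
i=4: S_4 = 2.07 * 1.74^4 ≈ 18.97
i=5: S_5 = 2.07 * 1.74^5 ≈ 33.02
The first 6 terms are: [2.07, 3.6, 6.27, 10.9, 18.97, 33.02]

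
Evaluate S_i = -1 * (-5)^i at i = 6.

S_6 = -1 * (-5)^6 = -1 * 15625 = -15625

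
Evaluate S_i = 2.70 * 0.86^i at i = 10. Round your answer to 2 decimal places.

S_10 = 2.7 * 0.86^10 ≈ 2.7 * 0.2213 ≈ 0.6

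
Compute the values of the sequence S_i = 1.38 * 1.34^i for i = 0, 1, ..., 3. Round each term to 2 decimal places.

This is a geometric sequence.
i=0: S_0 = 1.38 * 1.34^0 = 1.38
i=1: S_1 = 1.38 * 1.34^1 ≈ 1.85
i=2: S_2 = 1.38 * 1.34^2 ≈ 2.48
i=3: S_3 = 1.38 * 1.34^3 ≈ 3.32
The first 4 terms are: [1.38, 1.85, 2.48, 3.32]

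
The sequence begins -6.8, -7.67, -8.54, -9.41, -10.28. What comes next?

Differences: -7.67 - -6.8 = -0.87
This is an arithmetic sequence with common difference d = -0.87.
Next term = -10.28 + -0.87 = -11.15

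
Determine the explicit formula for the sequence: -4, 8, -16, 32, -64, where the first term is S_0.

Check ratios: 8 / -4 = -2.0
Common ratio r = -2.
First term a = -4.
Formula: S_i = -4 * (-2)^i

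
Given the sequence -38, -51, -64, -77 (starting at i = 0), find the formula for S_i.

Check differences: -51 - -38 = -13
-64 - -51 = -13
Common difference d = -13.
First term a = -38.
Formula: S_i = -38 - 13*i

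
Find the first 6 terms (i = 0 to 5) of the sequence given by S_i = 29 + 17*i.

This is an arithmetic sequence.
i=0: S_0 = 29 + 17*0 = 29
i=1: S_1 = 29 + 17*1 = 46
i=2: S_2 = 29 + 17*2 = 63
i=3: S_3 = 29 + 17*3 = 80
i=4: S_4 = 29 + 17*4 = 97
i=5: S_5 = 29 + 17*5 = 114
The first 6 terms are: [29, 46, 63, 80, 97, 114]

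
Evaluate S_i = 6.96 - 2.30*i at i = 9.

S_9 = 6.96 + -2.3*9 = 6.96 + -20.7 = -13.74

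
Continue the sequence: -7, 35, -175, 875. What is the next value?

Ratios: 35 / -7 = -5.0
This is a geometric sequence with common ratio r = -5.
Next term = 875 * -5 = -4375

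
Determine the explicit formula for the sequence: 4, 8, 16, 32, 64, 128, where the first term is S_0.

Check ratios: 8 / 4 = 2.0
Common ratio r = 2.
First term a = 4.
Formula: S_i = 4 * 2^i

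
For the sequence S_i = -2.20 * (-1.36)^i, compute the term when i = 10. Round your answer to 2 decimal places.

S_10 = -2.2 * (-1.36)^10 ≈ -2.2 * 21.6466 ≈ -47.62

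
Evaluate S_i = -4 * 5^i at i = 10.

S_10 = -4 * 5^10 = -4 * 9765625 = -39062500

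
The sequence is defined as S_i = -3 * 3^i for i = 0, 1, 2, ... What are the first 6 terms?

This is a geometric sequence.
i=0: S_0 = -3 * 3^0 = -3
i=1: S_1 = -3 * 3^1 = -9
i=2: S_2 = -3 * 3^2 = -27
i=3: S_3 = -3 * 3^3 = -81
i=4: S_4 = -3 * 3^4 = -243
i=5: S_5 = -3 * 3^5 = -729
The first 6 terms are: [-3, -9, -27, -81, -243, -729]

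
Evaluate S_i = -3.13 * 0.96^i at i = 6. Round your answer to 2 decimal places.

S_6 = -3.13 * 0.96^6 ≈ -3.13 * 0.7828 ≈ -2.45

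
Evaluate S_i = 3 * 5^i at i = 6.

S_6 = 3 * 5^6 = 3 * 15625 = 46875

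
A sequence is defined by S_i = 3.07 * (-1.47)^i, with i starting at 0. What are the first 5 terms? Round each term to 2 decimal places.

This is a geometric sequence.
i=0: S_0 = 3.07 * (-1.47)^0 = 3.07
i=1: S_1 = 3.07 * (-1.47)^1 ≈ -4.51
i=2: S_2 = 3.07 * (-1.47)^2 ≈ 6.63
i=3: S_3 = 3.07 * (-1.47)^3 ≈ -9.75
i=4: S_4 = 3.07 * (-1.47)^4 ≈ 14.34
The first 5 terms are: [3.07, -4.51, 6.63, -9.75, 14.34]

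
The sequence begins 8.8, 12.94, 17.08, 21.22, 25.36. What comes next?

Differences: 12.94 - 8.8 = 4.14
This is an arithmetic sequence with common difference d = 4.14.
Next term = 25.36 + 4.14 = 29.5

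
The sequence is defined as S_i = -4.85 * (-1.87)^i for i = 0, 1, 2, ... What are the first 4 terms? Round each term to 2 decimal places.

This is a geometric sequence.
i=0: S_0 = -4.85 * (-1.87)^0 = -4.85
i=1: S_1 = -4.85 * (-1.87)^1 ≈ 9.07
i=2: S_2 = -4.85 * (-1.87)^2 ≈ -16.96
i=3: S_3 = -4.85 * (-1.87)^3 ≈ 31.72
The first 4 terms are: [-4.85, 9.07, -16.96, 31.72]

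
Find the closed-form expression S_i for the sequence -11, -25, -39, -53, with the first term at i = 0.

Check differences: -25 - -11 = -14
-39 - -25 = -14
Common difference d = -14.
First term a = -11.
Formula: S_i = -11 - 14*i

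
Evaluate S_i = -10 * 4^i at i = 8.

S_8 = -10 * 4^8 = -10 * 65536 = -655360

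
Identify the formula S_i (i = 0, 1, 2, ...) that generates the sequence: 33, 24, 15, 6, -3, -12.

Check differences: 24 - 33 = -9
15 - 24 = -9
Common difference d = -9.
First term a = 33.
Formula: S_i = 33 - 9*i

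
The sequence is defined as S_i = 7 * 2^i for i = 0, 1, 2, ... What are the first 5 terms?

This is a geometric sequence.
i=0: S_0 = 7 * 2^0 = 7
i=1: S_1 = 7 * 2^1 = 14
i=2: S_2 = 7 * 2^2 = 28
i=3: S_3 = 7 * 2^3 = 56
i=4: S_4 = 7 * 2^4 = 112
The first 5 terms are: [7, 14, 28, 56, 112]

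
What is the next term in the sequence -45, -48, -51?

Differences: -48 - -45 = -3
This is an arithmetic sequence with common difference d = -3.
Next term = -51 + -3 = -54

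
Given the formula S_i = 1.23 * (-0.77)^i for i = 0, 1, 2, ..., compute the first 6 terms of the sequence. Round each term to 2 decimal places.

This is a geometric sequence.
i=0: S_0 = 1.23 * (-0.77)^0 = 1.23
i=1: S_1 = 1.23 * (-0.77)^1 ≈ -0.95
i=2: S_2 = 1.23 * (-0.77)^2 ≈ 0.73
i=3: S_3 = 1.23 * (-0.77)^3 ≈ -0.56
i=4: S_4 = 1.23 * (-0.77)^4 ≈ 0.43
i=5: S_5 = 1.23 * (-0.77)^5 ≈ -0.33
The first 6 terms are: [1.23, -0.95, 0.73, -0.56, 0.43, -0.33]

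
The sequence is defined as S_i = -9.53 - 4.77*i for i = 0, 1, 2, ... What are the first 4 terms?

This is an arithmetic sequence.
i=0: S_0 = -9.53 + -4.77*0 = -9.53
i=1: S_1 = -9.53 + -4.77*1 = -14.3
i=2: S_2 = -9.53 + -4.77*2 = -19.07
i=3: S_3 = -9.53 + -4.77*3 = -23.84
The first 4 terms are: [-9.53, -14.3, -19.07, -23.84]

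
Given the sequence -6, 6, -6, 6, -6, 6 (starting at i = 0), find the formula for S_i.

Check ratios: 6 / -6 = -1.0
Common ratio r = -1.
First term a = -6.
Formula: S_i = -6 * (-1)^i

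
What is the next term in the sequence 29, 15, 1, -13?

Differences: 15 - 29 = -14
This is an arithmetic sequence with common difference d = -14.
Next term = -13 + -14 = -27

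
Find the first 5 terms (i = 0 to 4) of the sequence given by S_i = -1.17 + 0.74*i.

This is an arithmetic sequence.
i=0: S_0 = -1.17 + 0.74*0 = -1.17
i=1: S_1 = -1.17 + 0.74*1 = -0.43
i=2: S_2 = -1.17 + 0.74*2 = 0.31
i=3: S_3 = -1.17 + 0.74*3 = 1.05
i=4: S_4 = -1.17 + 0.74*4 = 1.79
The first 5 terms are: [-1.17, -0.43, 0.31, 1.05, 1.79]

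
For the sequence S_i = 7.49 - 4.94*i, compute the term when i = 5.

S_5 = 7.49 + -4.94*5 = 7.49 + -24.7 = -17.21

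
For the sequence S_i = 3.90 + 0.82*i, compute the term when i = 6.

S_6 = 3.9 + 0.82*6 = 3.9 + 4.92 = 8.82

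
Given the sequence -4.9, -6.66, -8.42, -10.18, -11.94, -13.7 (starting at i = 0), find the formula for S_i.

Check differences: -6.66 - -4.9 = -1.76
-8.42 - -6.66 = -1.76
Common difference d = -1.76.
First term a = -4.9.
Formula: S_i = -4.90 - 1.76*i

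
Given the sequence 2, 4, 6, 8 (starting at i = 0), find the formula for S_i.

Check differences: 4 - 2 = 2
6 - 4 = 2
Common difference d = 2.
First term a = 2.
Formula: S_i = 2 + 2*i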